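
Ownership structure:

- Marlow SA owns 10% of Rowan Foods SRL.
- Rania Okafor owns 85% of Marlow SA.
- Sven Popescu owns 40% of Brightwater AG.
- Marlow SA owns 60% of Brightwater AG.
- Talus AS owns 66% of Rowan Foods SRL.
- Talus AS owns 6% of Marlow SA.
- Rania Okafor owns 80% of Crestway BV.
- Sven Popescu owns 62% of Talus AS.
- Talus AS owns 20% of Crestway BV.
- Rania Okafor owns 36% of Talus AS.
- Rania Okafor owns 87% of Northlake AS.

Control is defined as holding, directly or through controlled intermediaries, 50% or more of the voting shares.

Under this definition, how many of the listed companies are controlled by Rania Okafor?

4

Rania holds 85% of Marlow, so Rania controls Marlow.
Rania holds 80% of Crestway, so Rania controls Crestway.
Rania holds 87% of Northlake, so Rania controls Northlake.
Marlow holds 60% of Brightwater, so Rania controls Brightwater.
No other company's threshold is met.
Rania controls 4 companies.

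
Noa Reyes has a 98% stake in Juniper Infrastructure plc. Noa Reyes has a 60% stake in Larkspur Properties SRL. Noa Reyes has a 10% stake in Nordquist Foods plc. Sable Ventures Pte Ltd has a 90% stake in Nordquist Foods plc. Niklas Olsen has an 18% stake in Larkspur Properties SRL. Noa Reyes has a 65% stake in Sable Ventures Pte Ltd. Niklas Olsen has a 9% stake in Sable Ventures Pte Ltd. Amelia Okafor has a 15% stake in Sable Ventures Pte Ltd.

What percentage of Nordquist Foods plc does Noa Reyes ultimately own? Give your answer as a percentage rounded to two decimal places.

Noa reaches Nordquist along 2 paths.
Via Sable: 65% × 90% = 58.5%.
Direct stake: 10% = 10%.
Total: 58.5% + 10% = 68.5%.
Rounded: 68.50%.

68.50%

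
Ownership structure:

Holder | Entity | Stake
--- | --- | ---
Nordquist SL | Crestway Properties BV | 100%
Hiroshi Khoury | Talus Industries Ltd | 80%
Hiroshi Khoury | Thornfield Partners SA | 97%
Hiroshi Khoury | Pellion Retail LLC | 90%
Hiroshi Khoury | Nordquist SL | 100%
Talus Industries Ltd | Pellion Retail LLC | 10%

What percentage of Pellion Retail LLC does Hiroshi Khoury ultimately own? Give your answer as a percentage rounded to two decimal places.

98.00%

Hiroshi reaches Pellion along 2 paths.
Direct stake: 90% = 90%.
Via Talus: 80% × 10% = 8%.
Total: 90% + 8% = 98%.
Rounded: 98.00%.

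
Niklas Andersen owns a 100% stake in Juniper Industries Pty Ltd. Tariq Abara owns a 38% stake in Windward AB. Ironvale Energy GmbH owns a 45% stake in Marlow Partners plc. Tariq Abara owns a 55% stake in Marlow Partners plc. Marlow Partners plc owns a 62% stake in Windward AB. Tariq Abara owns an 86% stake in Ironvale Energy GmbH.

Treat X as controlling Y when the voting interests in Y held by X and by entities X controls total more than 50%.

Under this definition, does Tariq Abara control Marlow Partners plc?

Yes

Tariq holds 86% of Ironvale, so Tariq controls Ironvale.
Ironvale and Tariq together hold 45% + 55% = 100% of Marlow, so Tariq controls Marlow.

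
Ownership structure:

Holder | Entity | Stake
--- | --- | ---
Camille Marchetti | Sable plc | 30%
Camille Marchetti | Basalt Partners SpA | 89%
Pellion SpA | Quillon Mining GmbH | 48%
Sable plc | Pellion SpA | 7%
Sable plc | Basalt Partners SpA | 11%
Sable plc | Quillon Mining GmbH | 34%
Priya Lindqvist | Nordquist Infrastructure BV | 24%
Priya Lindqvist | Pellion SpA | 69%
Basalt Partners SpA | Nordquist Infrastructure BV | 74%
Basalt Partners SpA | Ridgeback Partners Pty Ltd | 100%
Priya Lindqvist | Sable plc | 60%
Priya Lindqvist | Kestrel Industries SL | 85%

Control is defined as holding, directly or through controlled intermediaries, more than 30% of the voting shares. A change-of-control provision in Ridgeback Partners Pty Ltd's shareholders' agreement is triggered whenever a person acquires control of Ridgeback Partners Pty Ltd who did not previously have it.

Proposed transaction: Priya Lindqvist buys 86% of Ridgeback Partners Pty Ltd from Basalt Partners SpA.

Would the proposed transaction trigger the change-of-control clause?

Yes

The purchase adds only to Priya's holdings (Basalt's stake shrinks), so Priya is the only person who could newly come to control Ridgeback.
Priya holds 60% of Sable, so Priya controls Sable.
Sable and Priya together hold 7% + 69% = 76% of Pellion, so Priya controls Pellion.
Priya holds 85% of Kestrel, so Priya controls Kestrel.
Pellion and Sable together hold 48% + 34% = 82% of Quillon, so Priya controls Quillon.
Neither Priya nor any entity Priya controls holds any voting interest in Ridgeback.
So before the transaction, Priya does not control Ridgeback.
After the purchase, Priya holds 86% of Ridgeback directly, and Basalt's stake falls to 14%.
Priya holds 86% of Ridgeback, so Priya controls Ridgeback.
Priya did not control Ridgeback before and does after, so the clause is triggered.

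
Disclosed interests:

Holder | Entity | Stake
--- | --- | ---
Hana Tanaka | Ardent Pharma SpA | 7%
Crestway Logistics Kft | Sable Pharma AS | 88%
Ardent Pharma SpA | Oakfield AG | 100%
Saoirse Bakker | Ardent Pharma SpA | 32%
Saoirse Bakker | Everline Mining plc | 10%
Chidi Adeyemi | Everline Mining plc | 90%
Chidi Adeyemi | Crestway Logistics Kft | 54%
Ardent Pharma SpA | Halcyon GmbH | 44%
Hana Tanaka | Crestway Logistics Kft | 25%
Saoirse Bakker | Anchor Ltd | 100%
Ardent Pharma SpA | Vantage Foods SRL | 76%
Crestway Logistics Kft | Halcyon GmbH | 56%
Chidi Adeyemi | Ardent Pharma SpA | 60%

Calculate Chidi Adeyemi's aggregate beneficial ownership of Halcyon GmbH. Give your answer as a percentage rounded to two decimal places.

56.64%

Chidi reaches Halcyon along 2 paths.
Via Crestway: 54% × 56% = 30.24%.
Via Ardent: 60% × 44% = 26.4%.
Total: 30.24% + 26.4% = 56.64%.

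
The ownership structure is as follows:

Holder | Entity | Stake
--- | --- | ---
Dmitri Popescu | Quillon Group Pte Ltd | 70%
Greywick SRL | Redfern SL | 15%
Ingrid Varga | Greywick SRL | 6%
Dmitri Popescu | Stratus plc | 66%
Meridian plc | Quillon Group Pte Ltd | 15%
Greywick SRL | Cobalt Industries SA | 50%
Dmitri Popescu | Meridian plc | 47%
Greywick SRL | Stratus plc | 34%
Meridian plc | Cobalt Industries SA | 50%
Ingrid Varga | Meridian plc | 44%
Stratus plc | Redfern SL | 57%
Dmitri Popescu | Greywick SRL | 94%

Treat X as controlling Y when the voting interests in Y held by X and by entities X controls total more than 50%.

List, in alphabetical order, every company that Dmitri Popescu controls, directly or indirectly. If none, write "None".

Greywick SRL, Quillon Group Pte Ltd, Redfern SL, Stratus plc

Dmitri holds 94% of Greywick, so Dmitri controls Greywick.
Dmitri holds 70% of Quillon, so Dmitri controls Quillon.
Greywick and Dmitri together hold 34% + 66% = 100% of Stratus, so Dmitri controls Stratus.
Stratus and Greywick together hold 57% + 15% = 72% of Redfern, so Dmitri controls Redfern.
No other company's threshold is met.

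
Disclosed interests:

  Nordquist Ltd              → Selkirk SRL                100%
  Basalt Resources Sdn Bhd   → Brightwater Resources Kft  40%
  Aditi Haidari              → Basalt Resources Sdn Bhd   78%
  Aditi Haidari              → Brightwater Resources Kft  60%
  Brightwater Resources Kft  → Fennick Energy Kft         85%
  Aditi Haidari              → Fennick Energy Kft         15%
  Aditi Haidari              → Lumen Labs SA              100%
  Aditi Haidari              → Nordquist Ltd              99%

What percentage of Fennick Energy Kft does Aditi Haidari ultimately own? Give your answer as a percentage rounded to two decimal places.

Aditi reaches Fennick along 3 paths.
Via Basalt → Brightwater: 78% × 40% × 85% = 26.52%.
Via Brightwater: 60% × 85% = 51%.
Direct stake: 15% = 15%.
Total: 26.52% + 51% + 15% = 92.52%.

92.52%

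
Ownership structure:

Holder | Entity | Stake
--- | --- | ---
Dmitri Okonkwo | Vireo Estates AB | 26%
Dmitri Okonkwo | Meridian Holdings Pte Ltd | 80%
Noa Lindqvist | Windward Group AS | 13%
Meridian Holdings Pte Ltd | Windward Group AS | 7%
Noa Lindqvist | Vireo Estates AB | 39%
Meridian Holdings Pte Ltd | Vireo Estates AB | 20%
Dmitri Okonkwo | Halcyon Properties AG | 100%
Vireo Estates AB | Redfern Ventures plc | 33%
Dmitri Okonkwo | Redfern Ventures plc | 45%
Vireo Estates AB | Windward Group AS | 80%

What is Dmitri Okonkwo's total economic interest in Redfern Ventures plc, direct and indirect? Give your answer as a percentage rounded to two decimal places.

Dmitri reaches Redfern along 3 paths.
Direct stake: 45% = 45%.
Via Vireo: 26% × 33% = 8.58%.
Via Meridian → Vireo: 80% × 20% × 33% = 5.28%.
Total: 45% + 8.58% + 5.28% = 58.86%.

58.86%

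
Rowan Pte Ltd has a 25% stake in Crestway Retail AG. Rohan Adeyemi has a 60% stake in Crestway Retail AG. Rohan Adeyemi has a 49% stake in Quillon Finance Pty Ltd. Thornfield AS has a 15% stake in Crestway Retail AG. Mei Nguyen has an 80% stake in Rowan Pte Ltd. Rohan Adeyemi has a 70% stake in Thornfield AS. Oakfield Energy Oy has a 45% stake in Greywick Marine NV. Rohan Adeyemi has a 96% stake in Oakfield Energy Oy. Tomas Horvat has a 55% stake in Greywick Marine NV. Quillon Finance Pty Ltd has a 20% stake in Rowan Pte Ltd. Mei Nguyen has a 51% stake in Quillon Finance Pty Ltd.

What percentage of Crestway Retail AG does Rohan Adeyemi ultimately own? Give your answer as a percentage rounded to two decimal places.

Rohan reaches Crestway along 3 paths.
Via Quillon → Rowan: 49% × 20% × 25% = 2.45%.
Direct stake: 60% = 60%.
Via Thornfield: 70% × 15% = 10.5%.
Total: 2.45% + 60% + 10.5% = 72.95%.

72.95%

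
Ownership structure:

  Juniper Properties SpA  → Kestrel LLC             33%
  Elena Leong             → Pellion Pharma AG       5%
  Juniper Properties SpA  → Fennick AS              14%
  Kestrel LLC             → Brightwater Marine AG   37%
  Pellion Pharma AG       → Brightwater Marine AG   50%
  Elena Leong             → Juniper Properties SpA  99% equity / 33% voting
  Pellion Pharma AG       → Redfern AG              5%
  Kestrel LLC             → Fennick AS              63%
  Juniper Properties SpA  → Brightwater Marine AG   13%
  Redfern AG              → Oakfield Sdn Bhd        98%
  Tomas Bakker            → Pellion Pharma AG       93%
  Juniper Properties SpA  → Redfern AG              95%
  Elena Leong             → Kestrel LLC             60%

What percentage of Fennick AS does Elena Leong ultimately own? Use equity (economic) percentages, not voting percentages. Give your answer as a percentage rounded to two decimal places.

72.24%

Elena reaches Fennick along 3 paths.
Via Juniper: 99% × 14% = 13.86%.
Via Juniper → Kestrel: 99% × 33% × 63% = 20.5821%.
Via Kestrel: 60% × 63% = 37.8%.
Total: 13.86% + 20.5821% + 37.8% = 72.2421%.
Rounded: 72.24%.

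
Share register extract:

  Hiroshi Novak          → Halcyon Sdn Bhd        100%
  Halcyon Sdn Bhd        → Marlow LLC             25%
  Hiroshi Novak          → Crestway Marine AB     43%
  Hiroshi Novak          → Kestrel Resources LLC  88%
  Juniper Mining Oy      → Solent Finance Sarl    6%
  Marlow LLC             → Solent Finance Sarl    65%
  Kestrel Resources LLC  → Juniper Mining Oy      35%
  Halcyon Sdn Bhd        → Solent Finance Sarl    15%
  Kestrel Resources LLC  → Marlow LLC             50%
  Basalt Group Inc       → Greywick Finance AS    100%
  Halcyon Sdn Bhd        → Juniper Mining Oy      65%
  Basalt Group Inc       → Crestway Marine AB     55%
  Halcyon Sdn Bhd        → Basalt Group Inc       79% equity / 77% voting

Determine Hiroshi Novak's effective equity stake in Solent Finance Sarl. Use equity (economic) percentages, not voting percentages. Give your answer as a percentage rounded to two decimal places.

65.60%

Hiroshi reaches Solent along 5 paths.
Via Halcyon → Marlow: 100% × 25% × 65% = 16.25%.
Via Kestrel → Marlow: 88% × 50% × 65% = 28.6%.
Via Halcyon: 100% × 15% = 15%.
Via Kestrel → Juniper: 88% × 35% × 6% = 1.848%.
Via Halcyon → Juniper: 100% × 65% × 6% = 3.9%.
Total: 16.25% + 28.6% + 15% + 1.848% + 3.9% = 65.598%.
Rounded: 65.60%.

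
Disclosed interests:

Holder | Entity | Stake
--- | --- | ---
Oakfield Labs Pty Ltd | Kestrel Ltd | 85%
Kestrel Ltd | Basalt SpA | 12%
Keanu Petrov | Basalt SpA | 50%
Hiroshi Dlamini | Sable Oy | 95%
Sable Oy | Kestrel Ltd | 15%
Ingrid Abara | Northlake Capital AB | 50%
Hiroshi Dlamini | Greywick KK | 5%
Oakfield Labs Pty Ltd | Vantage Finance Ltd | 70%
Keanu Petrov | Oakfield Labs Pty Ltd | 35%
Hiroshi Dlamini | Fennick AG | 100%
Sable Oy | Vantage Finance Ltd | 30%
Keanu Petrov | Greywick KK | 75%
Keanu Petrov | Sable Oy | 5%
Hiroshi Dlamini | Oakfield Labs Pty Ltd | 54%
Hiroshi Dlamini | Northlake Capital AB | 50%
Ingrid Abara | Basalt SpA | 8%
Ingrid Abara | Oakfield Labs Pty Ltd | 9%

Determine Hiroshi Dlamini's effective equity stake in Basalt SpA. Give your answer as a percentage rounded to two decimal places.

Hiroshi reaches Basalt along 2 paths.
Via Oakfield → Kestrel: 54% × 85% × 12% = 5.508%.
Via Sable → Kestrel: 95% × 15% × 12% = 1.71%.
Total: 5.508% + 1.71% = 7.218%.
Rounded: 7.22%.

7.22%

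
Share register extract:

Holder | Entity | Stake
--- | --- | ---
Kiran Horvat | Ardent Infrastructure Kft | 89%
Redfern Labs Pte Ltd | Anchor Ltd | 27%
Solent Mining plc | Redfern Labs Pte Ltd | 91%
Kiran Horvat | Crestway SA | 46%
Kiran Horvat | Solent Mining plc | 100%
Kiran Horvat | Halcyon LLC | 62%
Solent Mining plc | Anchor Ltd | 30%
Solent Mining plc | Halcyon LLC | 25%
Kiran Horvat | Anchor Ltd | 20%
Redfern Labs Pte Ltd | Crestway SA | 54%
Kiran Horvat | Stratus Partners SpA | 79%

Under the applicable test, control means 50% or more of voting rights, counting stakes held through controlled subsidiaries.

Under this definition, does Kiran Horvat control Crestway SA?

Kiran holds 100% of Solent, so Kiran controls Solent.
Solent holds 91% of Redfern, so Kiran controls Redfern.
Redfern and Kiran together hold 54% + 46% = 100% of Crestway, so Kiran controls Crestway.

Yes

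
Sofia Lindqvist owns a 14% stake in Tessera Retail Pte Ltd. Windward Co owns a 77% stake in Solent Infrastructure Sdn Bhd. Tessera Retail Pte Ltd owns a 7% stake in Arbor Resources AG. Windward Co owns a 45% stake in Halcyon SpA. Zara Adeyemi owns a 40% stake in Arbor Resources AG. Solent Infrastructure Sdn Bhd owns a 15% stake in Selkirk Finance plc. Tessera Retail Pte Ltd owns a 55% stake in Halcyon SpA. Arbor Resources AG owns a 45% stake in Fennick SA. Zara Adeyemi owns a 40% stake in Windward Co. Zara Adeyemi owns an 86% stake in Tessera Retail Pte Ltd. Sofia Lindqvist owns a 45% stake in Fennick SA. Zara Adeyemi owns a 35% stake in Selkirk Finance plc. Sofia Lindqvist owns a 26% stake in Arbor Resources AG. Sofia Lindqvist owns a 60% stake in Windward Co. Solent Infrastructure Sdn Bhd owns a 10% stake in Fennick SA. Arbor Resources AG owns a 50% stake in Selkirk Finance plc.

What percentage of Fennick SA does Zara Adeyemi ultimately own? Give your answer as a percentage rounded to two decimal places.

Zara reaches Fennick along 3 paths.
Via Arbor: 40% × 45% = 18%.
Via Tessera → Arbor: 86% × 7% × 45% = 2.709%.
Via Windward → Solent: 40% × 77% × 10% = 3.08%.
Total: 18% + 2.709% + 3.08% = 23.789%.
Rounded: 23.79%.

23.79%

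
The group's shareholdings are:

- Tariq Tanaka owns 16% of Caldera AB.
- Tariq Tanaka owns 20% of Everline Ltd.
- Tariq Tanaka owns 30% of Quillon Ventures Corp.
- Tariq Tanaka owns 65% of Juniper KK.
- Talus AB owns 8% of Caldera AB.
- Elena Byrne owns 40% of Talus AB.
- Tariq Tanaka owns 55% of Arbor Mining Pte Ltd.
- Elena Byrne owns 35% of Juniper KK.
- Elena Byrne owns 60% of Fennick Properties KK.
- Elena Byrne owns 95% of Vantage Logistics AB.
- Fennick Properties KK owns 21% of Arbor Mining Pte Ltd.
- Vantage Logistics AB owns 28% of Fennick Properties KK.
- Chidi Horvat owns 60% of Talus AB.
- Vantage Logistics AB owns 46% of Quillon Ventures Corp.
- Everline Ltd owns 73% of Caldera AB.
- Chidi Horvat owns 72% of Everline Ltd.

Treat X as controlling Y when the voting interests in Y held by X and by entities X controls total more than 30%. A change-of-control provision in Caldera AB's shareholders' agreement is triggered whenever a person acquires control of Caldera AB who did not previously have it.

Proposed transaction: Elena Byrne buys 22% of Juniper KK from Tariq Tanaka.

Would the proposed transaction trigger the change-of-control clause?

The purchase adds only to Elena's holdings (Tariq's stake shrinks), so Elena is the only person who could newly come to control Caldera.
Elena holds 95% of Vantage, so Elena controls Vantage.
Elena holds 40% of Talus, so Elena controls Talus.
Vantage and Elena together hold 28% + 60% = 88% of Fennick, so Elena controls Fennick.
Elena holds 35% of Juniper, so Elena controls Juniper.
Vantage holds 46% of Quillon, so Elena controls Quillon.
In Caldera, Elena's side holds only 8%, not > 30%.
So before the transaction, Elena does not control Caldera.
After the purchase, Elena's direct stake in Juniper rises to 35% + 22% = 57%, and Tariq's stake falls to 43%.
Elena holds 57% of Juniper, so Elena controls Juniper.
After the transaction, Elena's side holds 8% of Caldera, not > 30%, so Elena still does not control Caldera.
No new person acquires control, so the clause is not triggered.

No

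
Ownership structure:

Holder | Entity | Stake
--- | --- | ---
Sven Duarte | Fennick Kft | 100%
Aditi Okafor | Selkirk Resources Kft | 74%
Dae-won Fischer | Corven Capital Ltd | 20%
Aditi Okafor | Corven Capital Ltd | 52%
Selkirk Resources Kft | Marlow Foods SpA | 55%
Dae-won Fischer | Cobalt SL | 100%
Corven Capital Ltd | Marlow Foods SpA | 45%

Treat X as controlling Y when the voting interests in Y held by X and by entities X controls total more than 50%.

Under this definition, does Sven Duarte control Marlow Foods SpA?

No

Sven holds 100% of Fennick, so Sven controls Fennick.
Neither Sven nor any entity Sven controls holds any voting interest in Marlow.
So Sven does not control Marlow.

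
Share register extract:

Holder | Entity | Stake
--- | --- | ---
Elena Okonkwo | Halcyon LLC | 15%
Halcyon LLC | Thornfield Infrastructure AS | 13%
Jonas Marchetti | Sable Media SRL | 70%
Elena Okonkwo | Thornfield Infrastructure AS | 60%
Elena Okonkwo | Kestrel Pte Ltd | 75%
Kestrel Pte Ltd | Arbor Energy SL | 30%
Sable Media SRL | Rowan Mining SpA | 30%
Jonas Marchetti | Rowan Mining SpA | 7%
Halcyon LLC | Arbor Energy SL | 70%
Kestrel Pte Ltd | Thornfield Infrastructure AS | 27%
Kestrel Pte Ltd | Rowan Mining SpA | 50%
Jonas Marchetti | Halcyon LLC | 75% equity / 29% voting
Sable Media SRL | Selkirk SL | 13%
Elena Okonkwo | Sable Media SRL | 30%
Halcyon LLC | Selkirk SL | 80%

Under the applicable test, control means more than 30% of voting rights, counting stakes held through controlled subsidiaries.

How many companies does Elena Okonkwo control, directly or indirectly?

Elena holds 75% of Kestrel, so Elena controls Kestrel.
Kestrel and Elena together hold 27% + 60% = 87% of Thornfield, so Elena controls Thornfield.
Kestrel holds 50% of Rowan, so Elena controls Rowan.
No other company's threshold is met.
Elena controls 3 companies.

3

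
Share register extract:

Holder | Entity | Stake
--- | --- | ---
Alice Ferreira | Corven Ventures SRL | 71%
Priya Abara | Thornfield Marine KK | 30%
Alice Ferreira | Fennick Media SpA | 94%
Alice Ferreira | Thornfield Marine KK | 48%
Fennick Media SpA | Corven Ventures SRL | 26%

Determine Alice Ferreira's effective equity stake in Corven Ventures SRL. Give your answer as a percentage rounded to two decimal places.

95.44%

Alice reaches Corven along 2 paths.
Via Fennick: 94% × 26% = 24.44%.
Direct stake: 71% = 71%.
Total: 24.44% + 71% = 95.44%.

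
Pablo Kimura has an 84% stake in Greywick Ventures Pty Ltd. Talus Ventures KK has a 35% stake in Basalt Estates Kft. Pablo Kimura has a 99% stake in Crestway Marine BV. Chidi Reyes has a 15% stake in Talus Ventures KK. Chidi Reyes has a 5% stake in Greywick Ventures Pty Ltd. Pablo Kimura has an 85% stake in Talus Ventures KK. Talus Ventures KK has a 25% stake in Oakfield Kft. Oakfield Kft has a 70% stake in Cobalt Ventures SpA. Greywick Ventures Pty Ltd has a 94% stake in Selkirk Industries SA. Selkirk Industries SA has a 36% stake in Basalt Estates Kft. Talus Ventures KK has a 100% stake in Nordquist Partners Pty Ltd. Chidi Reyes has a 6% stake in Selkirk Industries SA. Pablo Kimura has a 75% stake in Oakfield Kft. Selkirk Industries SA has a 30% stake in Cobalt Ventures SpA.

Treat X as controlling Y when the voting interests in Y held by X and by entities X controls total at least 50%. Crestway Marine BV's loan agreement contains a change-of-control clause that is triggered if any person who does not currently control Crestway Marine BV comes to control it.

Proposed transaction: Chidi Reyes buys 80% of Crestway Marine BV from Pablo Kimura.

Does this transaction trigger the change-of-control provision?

Yes

The purchase adds only to Chidi's holdings (Pablo's stake shrinks), so Chidi is the only person who could newly come to control Crestway.
Chidi's largest direct stake is 15% in Talus, which does not meet the threshold, so Chidi controls no company.
Neither Chidi nor any entity Chidi controls holds any voting interest in Crestway.
So before the transaction, Chidi does not control Crestway.
After the purchase, Chidi holds 80% of Crestway directly, and Pablo's stake falls to 19%.
Chidi holds 80% of Crestway, so Chidi controls Crestway.
Chidi did not control Crestway before and does after, so the clause is triggered.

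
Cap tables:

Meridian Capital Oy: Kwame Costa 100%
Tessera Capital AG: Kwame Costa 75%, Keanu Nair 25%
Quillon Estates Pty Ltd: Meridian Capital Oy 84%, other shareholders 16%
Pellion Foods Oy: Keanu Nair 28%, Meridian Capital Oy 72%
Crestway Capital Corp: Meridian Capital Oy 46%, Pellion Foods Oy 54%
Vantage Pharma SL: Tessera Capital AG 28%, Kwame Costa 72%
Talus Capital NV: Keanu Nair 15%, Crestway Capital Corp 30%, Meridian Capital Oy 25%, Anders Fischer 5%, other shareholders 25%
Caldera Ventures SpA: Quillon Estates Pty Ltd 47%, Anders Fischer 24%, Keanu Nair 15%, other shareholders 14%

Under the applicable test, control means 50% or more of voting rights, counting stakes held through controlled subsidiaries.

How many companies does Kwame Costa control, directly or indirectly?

Kwame holds 100% of Meridian, so Kwame controls Meridian.
Kwame holds 75% of Tessera, so Kwame controls Tessera.
Meridian holds 84% of Quillon, so Kwame controls Quillon.
Meridian holds 72% of Pellion, so Kwame controls Pellion.
Meridian and Pellion together hold 46% + 54% = 100% of Crestway, so Kwame controls Crestway.
Tessera and Kwame together hold 28% + 72% = 100% of Vantage, so Kwame controls Vantage.
Crestway and Meridian together hold 30% + 25% = 55% of Talus, so Kwame controls Talus.
No other company's threshold is met.
Kwame controls 7 companies.

7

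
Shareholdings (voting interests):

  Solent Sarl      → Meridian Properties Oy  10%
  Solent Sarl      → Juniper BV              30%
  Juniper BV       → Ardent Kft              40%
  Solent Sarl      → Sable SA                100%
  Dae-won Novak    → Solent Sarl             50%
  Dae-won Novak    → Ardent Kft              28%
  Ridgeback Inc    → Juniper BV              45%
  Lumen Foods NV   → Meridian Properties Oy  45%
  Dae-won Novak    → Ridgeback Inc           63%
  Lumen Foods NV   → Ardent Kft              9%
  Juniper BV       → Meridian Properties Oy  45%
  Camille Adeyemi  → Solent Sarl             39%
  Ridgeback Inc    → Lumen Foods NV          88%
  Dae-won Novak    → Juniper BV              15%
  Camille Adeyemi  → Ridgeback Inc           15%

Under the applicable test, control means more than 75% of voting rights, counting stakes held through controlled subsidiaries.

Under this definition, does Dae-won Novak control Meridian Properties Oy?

No

Dae-won's largest direct stake is 63% in Ridgeback, which does not meet the threshold, so Dae-won controls no company.
Neither Dae-won nor any entity Dae-won controls holds any voting interest in Meridian.
So Dae-won does not control Meridian.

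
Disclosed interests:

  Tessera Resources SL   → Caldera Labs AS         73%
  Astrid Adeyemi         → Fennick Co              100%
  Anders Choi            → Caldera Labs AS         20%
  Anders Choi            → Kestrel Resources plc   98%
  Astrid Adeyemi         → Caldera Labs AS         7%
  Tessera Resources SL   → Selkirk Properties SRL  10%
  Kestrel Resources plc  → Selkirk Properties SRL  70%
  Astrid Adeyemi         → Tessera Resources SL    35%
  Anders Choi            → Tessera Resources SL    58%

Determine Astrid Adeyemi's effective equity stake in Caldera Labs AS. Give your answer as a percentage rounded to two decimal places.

Astrid reaches Caldera along 2 paths.
Direct stake: 7% = 7%.
Via Tessera: 35% × 73% = 25.55%.
Total: 7% + 25.55% = 32.55%.

32.55%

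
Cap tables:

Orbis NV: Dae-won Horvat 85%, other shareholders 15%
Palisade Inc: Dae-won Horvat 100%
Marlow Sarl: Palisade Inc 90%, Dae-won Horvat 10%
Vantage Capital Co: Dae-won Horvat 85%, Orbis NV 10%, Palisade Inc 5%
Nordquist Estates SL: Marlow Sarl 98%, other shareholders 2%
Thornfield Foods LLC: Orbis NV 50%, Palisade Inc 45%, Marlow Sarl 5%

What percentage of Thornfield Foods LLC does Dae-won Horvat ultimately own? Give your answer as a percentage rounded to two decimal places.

Dae-won reaches Thornfield along 4 paths.
Via Orbis: 85% × 50% = 42.5%.
Via Palisade: 100% × 45% = 45%.
Via Palisade → Marlow: 100% × 90% × 5% = 4.5%.
Via Marlow: 10% × 5% = 0.5%.
Total: 42.5% + 45% + 4.5% + 0.5% = 92.5%.
Rounded: 92.50%.

92.50%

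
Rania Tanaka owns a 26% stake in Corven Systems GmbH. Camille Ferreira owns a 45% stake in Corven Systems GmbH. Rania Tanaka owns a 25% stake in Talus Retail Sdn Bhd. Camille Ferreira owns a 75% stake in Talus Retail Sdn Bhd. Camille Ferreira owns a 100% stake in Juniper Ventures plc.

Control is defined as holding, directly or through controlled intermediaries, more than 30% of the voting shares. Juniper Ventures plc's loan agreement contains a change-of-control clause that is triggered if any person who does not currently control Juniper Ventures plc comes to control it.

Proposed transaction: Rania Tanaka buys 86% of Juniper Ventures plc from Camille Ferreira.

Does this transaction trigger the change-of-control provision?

The purchase adds only to Rania's holdings (Camille's stake shrinks), so Rania is the only person who could newly come to control Juniper.
Rania's largest direct stake is 26% in Corven, which does not meet the threshold, so Rania controls no company.
Neither Rania nor any entity Rania controls holds any voting interest in Juniper.
So before the transaction, Rania does not control Juniper.
After the purchase, Rania holds 86% of Juniper directly, and Camille's stake falls to 14%.
Rania holds 86% of Juniper, so Rania controls Juniper.
Rania did not control Juniper before and does after, so the clause is triggered.

Yes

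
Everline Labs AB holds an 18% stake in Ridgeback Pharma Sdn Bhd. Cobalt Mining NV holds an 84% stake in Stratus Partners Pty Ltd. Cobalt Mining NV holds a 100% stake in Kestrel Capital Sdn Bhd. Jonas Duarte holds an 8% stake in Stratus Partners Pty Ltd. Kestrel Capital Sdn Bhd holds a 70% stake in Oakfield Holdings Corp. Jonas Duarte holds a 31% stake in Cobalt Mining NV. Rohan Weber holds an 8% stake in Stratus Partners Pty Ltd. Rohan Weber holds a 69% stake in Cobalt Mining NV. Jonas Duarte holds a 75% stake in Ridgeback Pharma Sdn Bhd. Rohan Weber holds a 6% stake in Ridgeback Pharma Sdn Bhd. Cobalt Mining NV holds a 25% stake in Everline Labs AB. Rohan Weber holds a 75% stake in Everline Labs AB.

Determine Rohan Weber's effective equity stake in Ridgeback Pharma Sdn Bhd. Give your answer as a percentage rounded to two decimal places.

22.61%

Rohan reaches Ridgeback along 3 paths.
Via Everline: 75% × 18% = 13.5%.
Via Cobalt → Everline: 69% × 25% × 18% = 3.105%.
Direct stake: 6% = 6%.
Total: 13.5% + 3.105% + 6% = 22.605%.
Rounded: 22.61%.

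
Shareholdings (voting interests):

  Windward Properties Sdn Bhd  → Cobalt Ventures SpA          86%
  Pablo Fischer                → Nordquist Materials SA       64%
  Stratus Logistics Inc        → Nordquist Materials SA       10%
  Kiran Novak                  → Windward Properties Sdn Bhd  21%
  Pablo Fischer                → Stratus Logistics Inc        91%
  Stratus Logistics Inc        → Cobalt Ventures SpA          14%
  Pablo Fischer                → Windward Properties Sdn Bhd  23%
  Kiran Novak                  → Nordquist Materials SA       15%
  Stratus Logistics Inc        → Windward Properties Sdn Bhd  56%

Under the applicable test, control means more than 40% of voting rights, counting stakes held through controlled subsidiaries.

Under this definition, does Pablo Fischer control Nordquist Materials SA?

Yes

Pablo holds 91% of Stratus, so Pablo controls Stratus.
Pablo and Stratus together hold 64% + 10% = 74% of Nordquist, so Pablo controls Nordquist.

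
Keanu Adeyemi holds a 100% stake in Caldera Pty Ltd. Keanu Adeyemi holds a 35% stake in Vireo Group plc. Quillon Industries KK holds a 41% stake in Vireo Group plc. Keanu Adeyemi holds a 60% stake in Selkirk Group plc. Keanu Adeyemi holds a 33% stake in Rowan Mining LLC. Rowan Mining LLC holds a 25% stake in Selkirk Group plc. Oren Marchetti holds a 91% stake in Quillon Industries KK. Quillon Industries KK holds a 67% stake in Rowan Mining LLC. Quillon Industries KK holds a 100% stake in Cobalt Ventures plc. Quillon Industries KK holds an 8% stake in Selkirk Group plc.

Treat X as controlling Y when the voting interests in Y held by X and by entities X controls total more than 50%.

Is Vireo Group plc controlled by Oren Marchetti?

No

Oren holds 91% of Quillon, so Oren controls Quillon.
Quillon holds 67% of Rowan, so Oren controls Rowan.
Quillon holds 100% of Cobalt, so Oren controls Cobalt.
In Vireo, Oren's side holds only 41%, not > 50%.
So Oren does not control Vireo.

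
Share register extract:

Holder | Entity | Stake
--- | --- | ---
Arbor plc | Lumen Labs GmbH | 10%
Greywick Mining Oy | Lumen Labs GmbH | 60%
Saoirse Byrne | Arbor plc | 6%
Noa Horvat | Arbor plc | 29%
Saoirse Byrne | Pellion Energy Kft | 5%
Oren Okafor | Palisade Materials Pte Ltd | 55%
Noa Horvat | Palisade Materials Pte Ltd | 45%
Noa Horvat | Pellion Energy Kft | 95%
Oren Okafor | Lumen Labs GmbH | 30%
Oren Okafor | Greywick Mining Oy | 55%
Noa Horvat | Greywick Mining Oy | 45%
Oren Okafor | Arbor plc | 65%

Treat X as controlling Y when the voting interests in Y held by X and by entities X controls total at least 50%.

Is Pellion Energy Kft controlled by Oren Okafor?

Oren holds 55% of Greywick, so Oren controls Greywick.
Oren holds 65% of Arbor, so Oren controls Arbor.
Oren holds 55% of Palisade, so Oren controls Palisade.
Oren and Arbor and Greywick together hold 30% + 10% + 60% = 100% of Lumen, so Oren controls Lumen.
Neither Oren nor any entity Oren controls holds any voting interest in Pellion.
So Oren does not control Pellion.

No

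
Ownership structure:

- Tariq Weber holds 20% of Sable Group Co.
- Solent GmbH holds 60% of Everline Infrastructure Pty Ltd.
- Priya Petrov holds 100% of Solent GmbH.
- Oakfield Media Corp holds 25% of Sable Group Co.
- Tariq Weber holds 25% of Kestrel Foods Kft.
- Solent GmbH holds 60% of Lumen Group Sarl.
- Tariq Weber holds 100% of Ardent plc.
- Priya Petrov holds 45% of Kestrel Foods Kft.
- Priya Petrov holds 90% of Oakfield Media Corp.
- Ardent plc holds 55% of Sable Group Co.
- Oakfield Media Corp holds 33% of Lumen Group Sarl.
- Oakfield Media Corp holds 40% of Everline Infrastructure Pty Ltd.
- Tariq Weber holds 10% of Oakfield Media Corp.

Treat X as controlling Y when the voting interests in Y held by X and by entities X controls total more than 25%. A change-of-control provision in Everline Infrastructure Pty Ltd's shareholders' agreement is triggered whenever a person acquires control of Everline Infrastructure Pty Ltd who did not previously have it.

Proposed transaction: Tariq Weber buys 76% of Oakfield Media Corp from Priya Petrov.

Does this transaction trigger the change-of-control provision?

Yes

The purchase adds only to Tariq's holdings (Priya's stake shrinks), so Tariq is the only person who could newly come to control Everline.
Tariq holds 100% of Ardent, so Tariq controls Ardent.
Ardent and Tariq together hold 55% + 20% = 75% of Sable, so Tariq controls Sable.
Neither Tariq nor any entity Tariq controls holds any voting interest in Everline.
So before the transaction, Tariq does not control Everline.
After the purchase, Tariq's direct stake in Oakfield rises to 10% + 76% = 86%, and Priya's stake falls to 14%.
Tariq holds 86% of Oakfield, so Tariq controls Oakfield.
Oakfield holds 40% of Everline, so Tariq controls Everline.
Tariq did not control Everline before and does after, so the clause is triggered.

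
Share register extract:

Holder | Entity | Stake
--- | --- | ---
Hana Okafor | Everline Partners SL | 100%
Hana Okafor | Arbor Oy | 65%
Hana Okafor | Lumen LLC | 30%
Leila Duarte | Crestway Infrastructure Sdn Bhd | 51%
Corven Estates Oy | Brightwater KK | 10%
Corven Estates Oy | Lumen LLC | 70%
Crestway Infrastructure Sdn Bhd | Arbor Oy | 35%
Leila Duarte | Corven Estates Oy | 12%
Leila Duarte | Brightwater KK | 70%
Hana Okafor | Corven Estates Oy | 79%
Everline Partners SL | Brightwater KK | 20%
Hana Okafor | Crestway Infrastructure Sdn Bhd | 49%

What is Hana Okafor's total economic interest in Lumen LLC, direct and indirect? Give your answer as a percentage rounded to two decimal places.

85.30%

Hana reaches Lumen along 2 paths.
Via Corven: 79% × 70% = 55.3%.
Direct stake: 30% = 30%.
Total: 55.3% + 30% = 85.3%.
Rounded: 85.30%.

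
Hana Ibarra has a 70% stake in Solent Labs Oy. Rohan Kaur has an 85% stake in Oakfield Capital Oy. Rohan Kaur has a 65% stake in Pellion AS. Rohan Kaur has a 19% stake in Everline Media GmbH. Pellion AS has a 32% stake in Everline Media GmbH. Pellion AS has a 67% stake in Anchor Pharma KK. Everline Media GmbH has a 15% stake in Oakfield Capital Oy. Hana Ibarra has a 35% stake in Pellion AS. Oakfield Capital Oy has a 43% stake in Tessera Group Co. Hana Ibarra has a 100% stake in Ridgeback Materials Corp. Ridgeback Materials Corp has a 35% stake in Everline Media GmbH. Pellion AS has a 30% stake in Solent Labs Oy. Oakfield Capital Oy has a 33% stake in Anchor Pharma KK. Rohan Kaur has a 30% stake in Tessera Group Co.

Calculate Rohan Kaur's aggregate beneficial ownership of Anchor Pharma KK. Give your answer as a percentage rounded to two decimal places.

Rohan reaches Anchor along 4 paths.
Via Pellion: 65% × 67% = 43.55%.
Via Oakfield: 85% × 33% = 28.05%.
Via Pellion → Everline → Oakfield: 65% × 32% × 15% × 33% = 1.0296%.
Via Everline → Oakfield: 19% × 15% × 33% = 0.9405%.
Total: 43.55% + 28.05% + 1.0296% + 0.9405% = 73.5701%.
Rounded: 73.57%.

73.57%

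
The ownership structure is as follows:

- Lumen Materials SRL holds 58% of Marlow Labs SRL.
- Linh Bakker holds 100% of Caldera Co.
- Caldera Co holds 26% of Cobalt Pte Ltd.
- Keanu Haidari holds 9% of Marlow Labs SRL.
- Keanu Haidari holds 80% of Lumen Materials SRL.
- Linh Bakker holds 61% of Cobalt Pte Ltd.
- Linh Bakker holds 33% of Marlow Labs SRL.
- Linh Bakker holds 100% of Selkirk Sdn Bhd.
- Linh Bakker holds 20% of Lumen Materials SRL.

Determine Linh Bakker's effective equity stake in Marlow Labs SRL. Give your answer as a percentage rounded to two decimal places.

Linh reaches Marlow along 2 paths.
Via Lumen: 20% × 58% = 11.6%.
Direct stake: 33% = 33%.
Total: 11.6% + 33% = 44.6%.
Rounded: 44.60%.

44.60%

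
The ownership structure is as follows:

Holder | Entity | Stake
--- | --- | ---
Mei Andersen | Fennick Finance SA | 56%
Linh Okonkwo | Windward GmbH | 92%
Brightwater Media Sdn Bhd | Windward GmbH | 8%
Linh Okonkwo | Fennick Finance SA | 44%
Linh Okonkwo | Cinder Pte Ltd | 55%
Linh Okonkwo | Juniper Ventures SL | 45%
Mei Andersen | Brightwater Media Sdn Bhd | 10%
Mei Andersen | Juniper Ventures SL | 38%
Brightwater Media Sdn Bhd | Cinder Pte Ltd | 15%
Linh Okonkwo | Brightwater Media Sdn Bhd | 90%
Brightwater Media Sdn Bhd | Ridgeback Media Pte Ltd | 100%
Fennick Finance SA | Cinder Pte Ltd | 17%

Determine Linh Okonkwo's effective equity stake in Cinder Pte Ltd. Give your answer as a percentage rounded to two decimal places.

Linh reaches Cinder along 3 paths.
Via Fennick: 44% × 17% = 7.48%.
Via Brightwater: 90% × 15% = 13.5%.
Direct stake: 55% = 55%.
Total: 7.48% + 13.5% + 55% = 75.98%.

75.98%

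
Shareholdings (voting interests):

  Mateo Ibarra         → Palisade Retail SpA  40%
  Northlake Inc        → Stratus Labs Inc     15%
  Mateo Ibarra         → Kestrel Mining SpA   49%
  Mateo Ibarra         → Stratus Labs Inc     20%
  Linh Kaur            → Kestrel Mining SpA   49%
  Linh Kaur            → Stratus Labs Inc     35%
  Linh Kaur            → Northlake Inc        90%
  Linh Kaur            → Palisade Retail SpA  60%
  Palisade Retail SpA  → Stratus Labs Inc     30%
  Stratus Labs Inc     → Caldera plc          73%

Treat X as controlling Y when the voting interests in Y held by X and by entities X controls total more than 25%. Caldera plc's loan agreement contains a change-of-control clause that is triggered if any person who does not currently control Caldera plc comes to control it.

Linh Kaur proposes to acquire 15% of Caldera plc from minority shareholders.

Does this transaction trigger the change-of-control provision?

No

The purchase changes only Linh's holdings, so Linh is the only person who could newly come to control Caldera.
Linh holds 60% of Palisade, so Linh controls Palisade.
Linh holds 90% of Northlake, so Linh controls Northlake.
Northlake and Linh and Palisade together hold 15% + 35% + 30% = 80% of Stratus, so Linh controls Stratus.
Stratus holds 73% of Caldera, so Linh controls Caldera.
So Linh already controls Caldera before the transaction.
After the purchase, Linh holds 15% of Caldera directly.
Linh controlled Caldera already, so this is not a new person acquiring control; every other person's position is unchanged or reduced.
No new person acquires control, so the clause is not triggered.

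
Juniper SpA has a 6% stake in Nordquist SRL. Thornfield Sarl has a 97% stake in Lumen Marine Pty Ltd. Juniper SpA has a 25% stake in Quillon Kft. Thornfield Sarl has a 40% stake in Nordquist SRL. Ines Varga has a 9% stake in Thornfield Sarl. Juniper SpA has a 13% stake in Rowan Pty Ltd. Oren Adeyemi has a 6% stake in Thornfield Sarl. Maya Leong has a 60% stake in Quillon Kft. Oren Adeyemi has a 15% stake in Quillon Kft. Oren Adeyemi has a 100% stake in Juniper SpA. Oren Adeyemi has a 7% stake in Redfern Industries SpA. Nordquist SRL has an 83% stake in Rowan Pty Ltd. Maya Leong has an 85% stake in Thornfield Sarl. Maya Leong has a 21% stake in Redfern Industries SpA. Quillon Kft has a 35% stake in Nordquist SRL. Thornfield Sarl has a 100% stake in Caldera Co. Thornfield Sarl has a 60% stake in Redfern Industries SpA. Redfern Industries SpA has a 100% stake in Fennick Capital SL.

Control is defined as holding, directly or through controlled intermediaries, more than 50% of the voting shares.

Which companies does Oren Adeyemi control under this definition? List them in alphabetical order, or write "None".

Oren holds 100% of Juniper, so Oren controls Juniper.
No other company's threshold is met.

Juniper SpA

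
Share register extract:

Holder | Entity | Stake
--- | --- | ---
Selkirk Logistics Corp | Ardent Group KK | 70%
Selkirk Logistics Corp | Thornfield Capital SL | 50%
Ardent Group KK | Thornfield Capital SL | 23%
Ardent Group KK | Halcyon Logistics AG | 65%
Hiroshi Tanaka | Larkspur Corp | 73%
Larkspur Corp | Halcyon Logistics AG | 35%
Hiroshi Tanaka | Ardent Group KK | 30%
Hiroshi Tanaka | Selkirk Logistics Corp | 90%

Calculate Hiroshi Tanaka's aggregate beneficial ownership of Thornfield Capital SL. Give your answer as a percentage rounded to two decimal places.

66.39%

Hiroshi reaches Thornfield along 3 paths.
Via Ardent: 30% × 23% = 6.9%.
Via Selkirk → Ardent: 90% × 70% × 23% = 14.49%.
Via Selkirk: 90% × 50% = 45%.
Total: 6.9% + 14.49% + 45% = 66.39%.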